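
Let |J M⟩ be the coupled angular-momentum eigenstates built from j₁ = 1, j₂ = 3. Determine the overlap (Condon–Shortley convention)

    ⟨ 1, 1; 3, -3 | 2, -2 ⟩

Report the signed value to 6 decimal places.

+√(5/7) = +0.845154

√[5·2!0!4!/7! · 2!0!0!6!0!4!] = √(11520/7)
  +(−1)^0/∏(0,2,0,0,0,4)! = 1/48  (running 1/48)
⟨..|..⟩ = √(11520/7)·(1/48) = +0.845154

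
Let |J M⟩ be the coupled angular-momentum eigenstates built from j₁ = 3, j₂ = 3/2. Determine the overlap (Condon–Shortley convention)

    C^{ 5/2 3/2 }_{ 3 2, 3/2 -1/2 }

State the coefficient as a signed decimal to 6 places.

+0.267261  (= +√(1/14))

√[6·2!4!1!/8! · 5!1!1!2!4!1!] = √(288/7)
  +(−1)^0/∏(0,2,1,1,3,0)! = 1/12  (running 1/12)
  +(−1)^1/∏(1,1,0,0,4,1)! = -1/24  (running 1/24)
⟨..|..⟩ = √(288/7)·(1/24) = +0.267261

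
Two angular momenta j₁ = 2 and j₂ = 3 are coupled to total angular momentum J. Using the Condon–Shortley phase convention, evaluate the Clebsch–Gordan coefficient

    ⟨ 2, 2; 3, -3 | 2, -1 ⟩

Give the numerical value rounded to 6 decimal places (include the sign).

triangle: 3!·1!·3!/8! = 36/40320
(j±m)!: 4!·0!·0!·6!·1!·3! = 103680
prefactor² = (2J+1)·Δ·N² = 3240/7
  k=0: +1/(0!·3!·0!·0!·1!·3!) = 1/36
Σ = 1/36  ⇒  CG² = 3240/7·1/36² = 5/14
CG = +√(5/14) = +0.597614

+√(5/14) ≈ +0.597614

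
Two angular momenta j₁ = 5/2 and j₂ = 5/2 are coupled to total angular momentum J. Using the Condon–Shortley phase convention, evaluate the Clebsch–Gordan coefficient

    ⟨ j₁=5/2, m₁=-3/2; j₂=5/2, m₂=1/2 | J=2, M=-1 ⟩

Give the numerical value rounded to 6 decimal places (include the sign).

+√(1/7) ≈ +0.377964

j₁+j₂−J=3  J+j₁−j₂=2  J−j₁+j₂=2  j₁+j₂+J+1=8
(j₁±m₁, j₂±m₂, J±M) = (1,4,3,2,1,3)
P² = 36/7
sum k=2..3:
  [2] +1/4 = 1/4
  [3] −1/12 = -1/12
S = 1/6
C² = P²·S² = 1/7 ; C = +0.377964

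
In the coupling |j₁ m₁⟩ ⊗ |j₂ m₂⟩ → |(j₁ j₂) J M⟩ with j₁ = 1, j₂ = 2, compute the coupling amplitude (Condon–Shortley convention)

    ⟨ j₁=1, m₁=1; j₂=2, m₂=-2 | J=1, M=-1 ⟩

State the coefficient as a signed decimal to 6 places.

j₁+j₂−J=2  J+j₁−j₂=0  J−j₁+j₂=2  j₁+j₂+J+1=5
(j₁±m₁, j₂±m₂, J±M) = (2,0,0,4,0,2)
P² = 48/5
sum k=0..0:
  [0] +1/4 = 1/4
S = 1/4
C² = P²·S² = 3/5 ; C = +0.774597

+√(3/5) = +0.774597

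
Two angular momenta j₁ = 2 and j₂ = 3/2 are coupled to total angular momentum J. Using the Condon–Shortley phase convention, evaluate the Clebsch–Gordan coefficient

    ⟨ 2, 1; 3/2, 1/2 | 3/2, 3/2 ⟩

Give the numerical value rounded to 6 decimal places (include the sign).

triangle: 2!×2!×1!/6! = 4/720
(j±m)!: 3!×1!×2!×1!×3!×0! = 72
prefactor² = (2J+1)×Δ×N² = 8/5
  k=1: −1/(1!×1!×0!×1!×2!×0!) = -1/2
Σ = -1/2  ⇒  CG² = 8/5×(-1/2)² = 2/5
CG = −√(2/5) = -0.632456

-0.632456  (= −√(2/5))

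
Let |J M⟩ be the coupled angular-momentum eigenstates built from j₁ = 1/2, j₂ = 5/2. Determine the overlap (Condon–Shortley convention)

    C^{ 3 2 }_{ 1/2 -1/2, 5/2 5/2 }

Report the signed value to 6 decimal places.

+0.408248  (= +√(1/6))

√[7·0!1!5!/7! · 0!1!5!0!5!1!] = √(2400)
  +(−1)^0/∏(0,0,1,5,0,0)! = 1/120  (running 1/120)
⟨..|..⟩ = √(2400)·(1/120) = +0.408248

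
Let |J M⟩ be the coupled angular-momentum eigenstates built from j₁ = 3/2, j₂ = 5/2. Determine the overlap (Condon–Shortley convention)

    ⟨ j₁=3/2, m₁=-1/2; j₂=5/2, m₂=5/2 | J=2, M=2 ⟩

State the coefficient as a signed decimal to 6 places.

√[5·2!1!3!/7! · 1!2!5!0!4!0!] = √(480/7)
  +(−1)^2/∏(2,0,0,3,1,0)! = 1/12  (running 1/12)
⟨..|..⟩ = √(480/7)·(1/12) = +0.690066

+√(10/21) = +0.690066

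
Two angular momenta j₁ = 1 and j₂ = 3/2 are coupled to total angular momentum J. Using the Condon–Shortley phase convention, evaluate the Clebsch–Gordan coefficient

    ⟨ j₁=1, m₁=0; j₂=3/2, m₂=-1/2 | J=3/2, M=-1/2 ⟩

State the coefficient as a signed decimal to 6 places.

√[4·1!1!2!/5! · 1!1!1!2!1!2!] = √(4/15)
  +(−1)^0/∏(0,1,1,1,0,1)! = 1  (running 1)
  +(−1)^1/∏(1,0,0,0,1,2)! = -1/2  (running 1/2)
⟨..|..⟩ = √(4/15)·(1/2) = +0.258199

+0.258199  (= +√(1/15))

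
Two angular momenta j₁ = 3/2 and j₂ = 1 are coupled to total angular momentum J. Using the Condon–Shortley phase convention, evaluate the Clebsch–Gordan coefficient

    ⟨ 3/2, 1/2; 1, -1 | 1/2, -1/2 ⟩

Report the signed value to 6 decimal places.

+√(1/6) ≈ +0.408248

j₁+j₂−J=2  J+j₁−j₂=1  J−j₁+j₂=0  j₁+j₂+J+1=4
(j₁±m₁, j₂±m₂, J±M) = (2,1,0,2,0,1)
P² = 2/3
sum k=0..0:
  [0] +1/2 = 1/2
S = 1/2
C² = P²·S² = 1/6 ; C = +0.408248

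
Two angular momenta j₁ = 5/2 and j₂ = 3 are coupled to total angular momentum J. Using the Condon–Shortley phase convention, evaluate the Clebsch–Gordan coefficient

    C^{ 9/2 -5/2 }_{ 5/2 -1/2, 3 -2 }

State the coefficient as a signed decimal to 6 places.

+0.497468  (= +√(49/198))

j₁+j₂−J=1  J+j₁−j₂=4  J−j₁+j₂=5  j₁+j₂+J+1=11
(j₁±m₁, j₂±m₂, J±M) = (2,3,1,5,2,7)
P² = 115200/11
sum k=0..1:
  [0] +1/144 = 1/144
  [1] −1/480 = -1/480
S = 7/1440
C² = P²·S² = 49/198 ; C = +0.497468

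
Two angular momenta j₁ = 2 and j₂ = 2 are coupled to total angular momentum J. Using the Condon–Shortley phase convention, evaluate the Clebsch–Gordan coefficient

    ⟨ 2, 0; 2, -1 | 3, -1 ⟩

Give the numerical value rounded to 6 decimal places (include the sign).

√[7·1!3!3!/8! · 2!2!1!3!2!4!] = √(36/5)
  +(−1)^0/∏(0,1,2,1,1,2)! = 1/4  (running 1/4)
  +(−1)^1/∏(1,0,1,0,2,3)! = -1/12  (running 1/6)
⟨..|..⟩ = √(36/5)·(1/6) = +0.447214

+0.447214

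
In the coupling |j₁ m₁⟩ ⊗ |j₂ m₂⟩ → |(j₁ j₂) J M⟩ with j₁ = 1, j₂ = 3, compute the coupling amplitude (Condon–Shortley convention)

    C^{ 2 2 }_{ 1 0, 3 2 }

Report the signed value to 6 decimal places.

-0.487950  (= −√(5/21))

triangle: 2!*0!*4!/7! = 48/5040
(j±m)!: 1!*1!*5!*1!*4!*0! = 2880
prefactor² = (2J+1)*Δ*N² = 960/7
  k=1: −1/(1!*1!*0!*4!*0!*0!) = -1/24
Σ = -1/24  ⇒  CG² = 960/7*(-1/24)² = 5/21
CG = −√(5/21) = -0.487950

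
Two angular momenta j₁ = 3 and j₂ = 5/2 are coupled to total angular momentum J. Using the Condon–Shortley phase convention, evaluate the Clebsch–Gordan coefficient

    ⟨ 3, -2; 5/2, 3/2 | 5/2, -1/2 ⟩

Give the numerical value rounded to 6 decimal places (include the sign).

j₁+j₂−J=3  J+j₁−j₂=3  J−j₁+j₂=2  j₁+j₂+J+1=9
(j₁±m₁, j₂±m₂, J±M) = (1,5,4,1,2,3)
P² = 288/7
sum k=2..3:
  [2] +1/24 = 1/24
  [3] −1/12 = -1/12
S = -1/24
C² = P²·S² = 1/14 ; C = -0.267261

-0.267261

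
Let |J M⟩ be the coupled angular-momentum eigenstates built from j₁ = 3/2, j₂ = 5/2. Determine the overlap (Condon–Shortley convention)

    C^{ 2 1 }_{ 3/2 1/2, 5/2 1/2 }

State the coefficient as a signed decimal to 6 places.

-0.545545

√[5·2!1!3!/7! · 2!1!3!2!3!1!] = √(12/7)
  +(−1)^0/∏(0,2,1,3,0,0)! = 1/12  (running 1/12)
  +(−1)^1/∏(1,1,0,2,1,1)! = -1/2  (running -5/12)
⟨..|..⟩ = √(12/7)·(-5/12) = -0.545545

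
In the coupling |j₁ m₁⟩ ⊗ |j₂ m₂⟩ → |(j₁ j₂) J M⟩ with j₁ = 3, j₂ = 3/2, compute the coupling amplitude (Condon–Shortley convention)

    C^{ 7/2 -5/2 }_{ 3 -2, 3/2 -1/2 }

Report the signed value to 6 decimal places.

−√(1/7) ≈ -0.377964

√[8·1!5!2!/9! · 1!5!1!2!1!6!] = √(6400/7)
  +(−1)^0/∏(0,1,5,1,0,1)! = 1/120  (running 1/120)
  +(−1)^1/∏(1,0,4,0,1,2)! = -1/48  (running -1/80)
⟨..|..⟩ = √(6400/7)·(-1/80) = -0.377964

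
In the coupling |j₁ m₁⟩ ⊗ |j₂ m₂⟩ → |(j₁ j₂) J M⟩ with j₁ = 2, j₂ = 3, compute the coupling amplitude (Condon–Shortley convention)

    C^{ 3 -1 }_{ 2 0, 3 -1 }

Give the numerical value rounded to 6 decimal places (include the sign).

-0.387298

triangle: 2!*2!*4!/9! = 96/362880
(j±m)!: 2!*2!*2!*4!*2!*4! = 9216
prefactor² = (2J+1)*Δ*N² = 256/15
  k=0: +1/(0!*2!*2!*2!*0!*2!) = 1/16
  k=1: −1/(1!*1!*1!*1!*1!*3!) = -1/6
  k=2: +1/(2!*0!*0!*0!*2!*4!) = 1/96
Σ = -3/32  ⇒  CG² = 256/15*(-3/32)² = 3/20
CG = −√(3/20) = -0.387298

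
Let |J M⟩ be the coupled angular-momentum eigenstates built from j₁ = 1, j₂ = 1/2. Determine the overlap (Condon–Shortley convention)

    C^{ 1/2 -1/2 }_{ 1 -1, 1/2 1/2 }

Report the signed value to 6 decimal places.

−√(2/3) ≈ -0.816497

triangle: 1!×1!×0!/3! = 1/6
(j±m)!: 0!×2!×1!×0!×0!×1! = 2
prefactor² = (2J+1)×Δ×N² = 2/3
  k=1: −1/(1!×0!×1!×0!×0!×0!) = -1
Σ = -1  ⇒  CG² = 2/3×(-1)² = 2/3
CG = −√(2/3) = -0.816497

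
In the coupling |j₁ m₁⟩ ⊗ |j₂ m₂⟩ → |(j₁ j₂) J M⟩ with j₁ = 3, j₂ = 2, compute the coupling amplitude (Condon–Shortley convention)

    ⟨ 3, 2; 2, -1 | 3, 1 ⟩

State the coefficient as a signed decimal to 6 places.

√[7·2!4!2!/9! · 5!1!1!3!4!2!] = √(64)
  +(−1)^0/∏(0,2,1,1,3,1)! = 1/12  (running 1/12)
  +(−1)^1/∏(1,1,0,0,4,2)! = -1/48  (running 1/16)
⟨..|..⟩ = √(64)·(1/16) = +0.500000

+0.500000  (= +√(1/4))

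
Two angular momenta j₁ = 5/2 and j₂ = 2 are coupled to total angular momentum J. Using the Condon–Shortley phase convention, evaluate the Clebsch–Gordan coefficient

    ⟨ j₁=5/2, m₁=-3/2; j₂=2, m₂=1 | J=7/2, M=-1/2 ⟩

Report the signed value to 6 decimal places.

−√(121/315) = -0.619780

triangle: 1!·4!·3!/9! = 144/362880
(j±m)!: 1!·4!·3!·1!·3!·4! = 20736
prefactor² = (2J+1)·Δ·N² = 2304/35
  k=0: +1/(0!·1!·4!·3!·0!·0!) = 1/144
  k=1: −1/(1!·0!·3!·2!·1!·1!) = -1/12
Σ = -11/144  ⇒  CG² = 2304/35·(-11/144)² = 121/315
CG = −√(121/315) = -0.619780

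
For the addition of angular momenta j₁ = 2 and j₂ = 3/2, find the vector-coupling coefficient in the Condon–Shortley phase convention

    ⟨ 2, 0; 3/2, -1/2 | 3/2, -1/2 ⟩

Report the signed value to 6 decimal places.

−√(1/5) ≈ -0.447214

j₁+j₂−J=2  J+j₁−j₂=2  J−j₁+j₂=1  j₁+j₂+J+1=6
(j₁±m₁, j₂±m₂, J±M) = (2,2,1,2,1,2)
P² = 16/45
sum k=0..1:
  [0] +1/4 = 1/4
  [1] −1/1 = -1
S = -3/4
C² = P²·S² = 1/5 ; C = -0.447214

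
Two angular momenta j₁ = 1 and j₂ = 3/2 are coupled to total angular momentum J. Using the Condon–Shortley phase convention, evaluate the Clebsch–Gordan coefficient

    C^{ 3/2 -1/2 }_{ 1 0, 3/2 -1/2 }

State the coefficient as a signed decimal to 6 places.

+0.258199  (= +√(1/15))

√[4·1!1!2!/5! · 1!1!1!2!1!2!] = √(4/15)
  +(−1)^0/∏(0,1,1,1,0,1)! = 1  (running 1)
  +(−1)^1/∏(1,0,0,0,1,2)! = -1/2  (running 1/2)
⟨..|..⟩ = √(4/15)·(1/2) = +0.258199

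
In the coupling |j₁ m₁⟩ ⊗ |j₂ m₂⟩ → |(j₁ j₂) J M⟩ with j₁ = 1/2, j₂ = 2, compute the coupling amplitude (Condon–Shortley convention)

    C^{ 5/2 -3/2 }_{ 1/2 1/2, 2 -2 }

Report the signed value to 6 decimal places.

+√(1/5) ≈ +0.447214

j₁+j₂−J=0  J+j₁−j₂=1  J−j₁+j₂=4  j₁+j₂+J+1=6
(j₁±m₁, j₂±m₂, J±M) = (1,0,0,4,1,4)
P² = 576/5
sum k=0..0:
  [0] +1/24 = 1/24
S = 1/24
C² = P²·S² = 1/5 ; C = +0.447214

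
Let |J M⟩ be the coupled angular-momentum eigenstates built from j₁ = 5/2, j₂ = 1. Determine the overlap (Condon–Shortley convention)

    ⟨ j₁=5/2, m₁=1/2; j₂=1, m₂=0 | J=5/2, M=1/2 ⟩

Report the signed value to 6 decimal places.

+√(1/35) ≈ +0.169031

√[6·1!4!1!/7! · 3!2!1!1!3!2!] = √(144/35)
  +(−1)^0/∏(0,1,2,1,2,0)! = 1/4  (running 1/4)
  +(−1)^1/∏(1,0,1,0,3,1)! = -1/6  (running 1/12)
⟨..|..⟩ = √(144/35)·(1/12) = +0.169031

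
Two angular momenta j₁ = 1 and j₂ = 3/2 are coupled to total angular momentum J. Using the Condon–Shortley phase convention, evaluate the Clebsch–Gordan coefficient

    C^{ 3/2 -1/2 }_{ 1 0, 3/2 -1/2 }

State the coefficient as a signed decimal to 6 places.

+0.258199  (= +√(1/15))

√[4·1!1!2!/5! · 1!1!1!2!1!2!] = √(4/15)
  +(−1)^0/∏(0,1,1,1,0,1)! = 1  (running 1)
  +(−1)^1/∏(1,0,0,0,1,2)! = -1/2  (running 1/2)
⟨..|..⟩ = √(4/15)·(1/2) = +0.258199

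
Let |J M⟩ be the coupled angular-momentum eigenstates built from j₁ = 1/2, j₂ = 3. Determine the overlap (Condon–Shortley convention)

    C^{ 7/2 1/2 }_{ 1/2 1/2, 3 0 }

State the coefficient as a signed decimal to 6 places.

triangle: 0!*1!*6!/8! = 720/40320
(j±m)!: 1!*0!*3!*3!*4!*3! = 5184
prefactor² = (2J+1)*Δ*N² = 5184/7
  k=0: +1/(0!*0!*0!*3!*1!*3!) = 1/36
Σ = 1/36  ⇒  CG² = 5184/7*1/36² = 4/7
CG = +√(4/7) = +0.755929

+√(4/7) = +0.755929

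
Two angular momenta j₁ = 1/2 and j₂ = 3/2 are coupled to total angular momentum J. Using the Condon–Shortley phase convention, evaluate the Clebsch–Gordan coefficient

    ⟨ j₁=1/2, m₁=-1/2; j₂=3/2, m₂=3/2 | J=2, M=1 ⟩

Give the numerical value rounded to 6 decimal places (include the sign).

+√(1/4) ≈ +0.500000

triangle: 0!·1!·3!/5! = 6/120
(j±m)!: 0!·1!·3!·0!·3!·1! = 36
prefactor² = (2J+1)·Δ·N² = 9
  k=0: +1/(0!·0!·1!·3!·0!·0!) = 1/6
Σ = 1/6  ⇒  CG² = 9·1/6² = 1/4
CG = +√(1/4) = +0.500000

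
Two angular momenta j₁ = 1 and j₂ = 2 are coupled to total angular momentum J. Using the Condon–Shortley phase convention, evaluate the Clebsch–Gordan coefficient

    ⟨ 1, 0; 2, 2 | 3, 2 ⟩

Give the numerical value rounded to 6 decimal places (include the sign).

+√(1/3) = +0.577350

√[7·0!2!4!/7! · 1!1!4!0!5!1!] = √(192)
  +(−1)^0/∏(0,0,1,4,1,0)! = 1/24  (running 1/24)
⟨..|..⟩ = √(192)·(1/24) = +0.577350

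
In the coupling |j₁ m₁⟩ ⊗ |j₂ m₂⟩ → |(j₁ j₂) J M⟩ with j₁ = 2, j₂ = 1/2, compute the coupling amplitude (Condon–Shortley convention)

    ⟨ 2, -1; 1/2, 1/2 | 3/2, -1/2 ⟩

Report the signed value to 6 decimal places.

−√(3/5) ≈ -0.774597

√[4·1!3!0!/5! · 1!3!1!0!1!2!] = √(12/5)
  +(−1)^1/∏(1,0,2,0,1,0)! = -1/2  (running -1/2)
⟨..|..⟩ = √(12/5)·(-1/2) = -0.774597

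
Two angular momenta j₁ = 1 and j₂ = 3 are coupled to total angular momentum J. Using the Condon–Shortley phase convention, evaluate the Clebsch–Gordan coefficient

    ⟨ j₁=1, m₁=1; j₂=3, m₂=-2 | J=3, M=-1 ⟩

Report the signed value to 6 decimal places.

j₁+j₂−J=1  J+j₁−j₂=1  J−j₁+j₂=5  j₁+j₂+J+1=8
(j₁±m₁, j₂±m₂, J±M) = (2,0,1,5,2,4)
P² = 240
sum k=0..0:
  [0] +1/24 = 1/24
S = 1/24
C² = P²·S² = 5/12 ; C = +0.645497

+√(5/12) ≈ +0.645497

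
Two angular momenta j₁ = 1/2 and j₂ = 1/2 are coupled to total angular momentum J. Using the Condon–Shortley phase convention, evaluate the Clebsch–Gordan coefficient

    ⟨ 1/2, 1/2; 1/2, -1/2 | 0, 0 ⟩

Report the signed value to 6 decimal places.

+0.707107  (= +√(1/2))

√[1·1!0!0!/2! · 1!0!0!1!0!0!] = √(1/2)
  +(−1)^0/∏(0,1,0,0,0,0)! = 1  (running 1)
⟨..|..⟩ = √(1/2)·(1) = +0.707107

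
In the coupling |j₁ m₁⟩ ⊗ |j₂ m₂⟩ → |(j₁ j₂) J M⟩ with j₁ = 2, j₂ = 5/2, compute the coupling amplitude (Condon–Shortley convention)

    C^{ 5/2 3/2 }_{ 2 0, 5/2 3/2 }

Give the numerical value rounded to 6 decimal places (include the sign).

-0.119523  (= −√(1/70))

j₁+j₂−J=2  J+j₁−j₂=2  J−j₁+j₂=3  j₁+j₂+J+1=8
(j₁±m₁, j₂±m₂, J±M) = (2,2,4,1,4,1)
P² = 288/35
sum k=1..2:
  [1] −1/6 = -1/6
  [2] +1/8 = 1/8
S = -1/24
C² = P²·S² = 1/70 ; C = -0.119523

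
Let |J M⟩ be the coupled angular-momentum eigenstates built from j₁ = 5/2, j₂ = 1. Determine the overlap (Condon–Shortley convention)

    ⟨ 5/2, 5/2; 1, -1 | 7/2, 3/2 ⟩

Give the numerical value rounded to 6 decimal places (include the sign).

+√(1/21) = +0.218218

j₁+j₂−J=0  J+j₁−j₂=5  J−j₁+j₂=2  j₁+j₂+J+1=8
(j₁±m₁, j₂±m₂, J±M) = (5,0,0,2,5,2)
P² = 19200/7
sum k=0..0:
  [0] +1/240 = 1/240
S = 1/240
C² = P²·S² = 1/21 ; C = +0.218218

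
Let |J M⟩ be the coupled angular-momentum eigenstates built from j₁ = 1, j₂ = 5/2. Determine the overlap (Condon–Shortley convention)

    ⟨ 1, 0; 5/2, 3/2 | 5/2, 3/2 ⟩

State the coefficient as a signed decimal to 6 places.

√[6·1!1!4!/7! · 1!1!4!1!4!1!] = √(576/35)
  +(−1)^0/∏(0,1,1,4,0,0)! = 1/24  (running 1/24)
  +(−1)^1/∏(1,0,0,3,1,1)! = -1/6  (running -1/8)
⟨..|..⟩ = √(576/35)·(-1/8) = -0.507093

−√(9/35) ≈ -0.507093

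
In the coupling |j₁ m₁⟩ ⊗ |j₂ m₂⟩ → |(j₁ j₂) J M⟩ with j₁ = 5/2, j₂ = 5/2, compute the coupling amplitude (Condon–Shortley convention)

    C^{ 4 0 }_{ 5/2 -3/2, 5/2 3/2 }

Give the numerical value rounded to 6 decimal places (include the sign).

-0.566947

j₁+j₂−J=1  J+j₁−j₂=4  J−j₁+j₂=4  j₁+j₂+J+1=10
(j₁±m₁, j₂±m₂, J±M) = (1,4,4,1,4,4)
P² = 82944/175
sum k=0..1:
  [0] +1/576 = 1/576
  [1] −1/36 = -1/36
S = -5/192
C² = P²·S² = 9/28 ; C = -0.566947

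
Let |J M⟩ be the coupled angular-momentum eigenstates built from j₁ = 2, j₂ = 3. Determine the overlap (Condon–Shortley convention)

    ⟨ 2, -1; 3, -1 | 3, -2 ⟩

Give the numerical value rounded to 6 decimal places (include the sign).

-0.500000

j₁+j₂−J=2  J+j₁−j₂=2  J−j₁+j₂=4  j₁+j₂+J+1=9
(j₁±m₁, j₂±m₂, J±M) = (1,3,2,4,1,5)
P² = 64
sum k=1..2:
  [1] −1/12 = -1/12
  [2] +1/48 = 1/48
S = -1/16
C² = P²·S² = 1/4 ; C = -0.500000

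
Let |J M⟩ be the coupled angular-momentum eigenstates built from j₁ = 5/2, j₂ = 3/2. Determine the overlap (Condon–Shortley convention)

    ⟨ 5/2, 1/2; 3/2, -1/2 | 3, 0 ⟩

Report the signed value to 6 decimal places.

j₁+j₂−J=1  J+j₁−j₂=4  J−j₁+j₂=2  j₁+j₂+J+1=8
(j₁±m₁, j₂±m₂, J±M) = (3,2,1,2,3,3)
P² = 36/5
sum k=0..1:
  [0] +1/4 = 1/4
  [1] −1/12 = -1/12
S = 1/6
C² = P²·S² = 1/5 ; C = +0.447214

+√(1/5) = +0.447214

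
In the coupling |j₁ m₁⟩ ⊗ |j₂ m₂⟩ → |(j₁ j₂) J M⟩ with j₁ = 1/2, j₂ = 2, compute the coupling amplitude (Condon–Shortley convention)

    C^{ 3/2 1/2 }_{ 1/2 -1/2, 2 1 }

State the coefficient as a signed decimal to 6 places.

−√(3/5) ≈ -0.774597

√[4·1!0!3!/5! · 0!1!3!1!2!1!] = √(12/5)
  +(−1)^1/∏(1,0,0,2,0,1)! = -1/2  (running -1/2)
⟨..|..⟩ = √(12/5)·(-1/2) = -0.774597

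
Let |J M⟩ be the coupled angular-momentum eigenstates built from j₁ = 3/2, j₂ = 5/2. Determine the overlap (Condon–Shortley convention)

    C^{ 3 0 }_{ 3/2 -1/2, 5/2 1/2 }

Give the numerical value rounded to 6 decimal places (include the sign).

triangle: 1!×2!×4!/8! = 48/40320
(j±m)!: 1!×2!×3!×2!×3!×3! = 864
prefactor² = (2J+1)×Δ×N² = 36/5
  k=0: +1/(0!×1!×2!×3!×0!×1!) = 1/12
  k=1: −1/(1!×0!×1!×2!×1!×2!) = -1/4
Σ = -1/6  ⇒  CG² = 36/5×(-1/6)² = 1/5
CG = −√(1/5) = -0.447214

−√(1/5) = -0.447214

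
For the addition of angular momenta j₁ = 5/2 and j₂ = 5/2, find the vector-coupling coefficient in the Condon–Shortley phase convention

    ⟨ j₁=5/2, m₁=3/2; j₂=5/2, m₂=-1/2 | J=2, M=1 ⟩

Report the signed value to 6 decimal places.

triangle: 3!×2!×2!/8! = 24/40320
(j±m)!: 4!×1!×2!×3!×3!×1! = 1728
prefactor² = (2J+1)×Δ×N² = 36/7
  k=0: +1/(0!×3!×1!×2!×1!×0!) = 1/12
  k=1: −1/(1!×2!×0!×1!×2!×1!) = -1/4
Σ = -1/6  ⇒  CG² = 36/7×(-1/6)² = 1/7
CG = −√(1/7) = -0.377964

−√(1/7) = -0.377964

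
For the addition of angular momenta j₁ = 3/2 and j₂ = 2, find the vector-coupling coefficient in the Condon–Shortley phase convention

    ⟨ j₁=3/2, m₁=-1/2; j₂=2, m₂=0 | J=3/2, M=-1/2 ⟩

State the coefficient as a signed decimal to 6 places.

−√(1/5) ≈ -0.447214

√[4·2!1!2!/6! · 1!2!2!2!1!2!] = √(16/45)
  +(−1)^1/∏(1,1,1,1,0,1)! = -1  (running -1)
  +(−1)^2/∏(2,0,0,0,1,2)! = 1/4  (running -3/4)
⟨..|..⟩ = √(16/45)·(-3/4) = -0.447214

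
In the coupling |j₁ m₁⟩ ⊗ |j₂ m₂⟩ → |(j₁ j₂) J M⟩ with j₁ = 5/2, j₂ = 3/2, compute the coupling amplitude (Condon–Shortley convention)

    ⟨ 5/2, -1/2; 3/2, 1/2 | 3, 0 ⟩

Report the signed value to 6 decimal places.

√[7·1!4!2!/8! · 2!3!2!1!3!3!] = √(36/5)
  +(−1)^0/∏(0,1,3,2,1,0)! = 1/12  (running 1/12)
  +(−1)^1/∏(1,0,2,1,2,1)! = -1/4  (running -1/6)
⟨..|..⟩ = √(36/5)·(-1/6) = -0.447214

−√(1/5) ≈ -0.447214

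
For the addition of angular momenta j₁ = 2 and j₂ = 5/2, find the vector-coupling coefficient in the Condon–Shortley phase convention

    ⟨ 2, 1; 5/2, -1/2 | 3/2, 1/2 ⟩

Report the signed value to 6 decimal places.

j₁+j₂−J=3  J+j₁−j₂=1  J−j₁+j₂=2  j₁+j₂+J+1=7
(j₁±m₁, j₂±m₂, J±M) = (3,1,2,3,2,1)
P² = 48/35
sum k=0..1:
  [0] +1/12 = 1/12
  [1] −1/2 = -1/2
S = -5/12
C² = P²·S² = 5/21 ; C = -0.487950

-0.487950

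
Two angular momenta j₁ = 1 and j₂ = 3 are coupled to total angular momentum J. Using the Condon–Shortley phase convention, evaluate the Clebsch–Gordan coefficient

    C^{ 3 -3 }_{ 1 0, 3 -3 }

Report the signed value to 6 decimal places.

triangle: 1!·1!·5!/8! = 120/40320
(j±m)!: 1!·1!·0!·6!·0!·6! = 518400
prefactor² = (2J+1)·Δ·N² = 10800
  k=0: +1/(0!·1!·1!·0!·0!·5!) = 1/120
Σ = 1/120  ⇒  CG² = 10800·1/120² = 3/4
CG = +√(3/4) = +0.866025

+√(3/4) ≈ +0.866025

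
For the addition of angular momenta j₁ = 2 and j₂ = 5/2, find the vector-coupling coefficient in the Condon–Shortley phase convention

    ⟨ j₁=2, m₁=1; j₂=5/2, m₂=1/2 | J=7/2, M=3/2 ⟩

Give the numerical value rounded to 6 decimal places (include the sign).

√[8·1!3!4!/9! · 3!1!3!2!5!2!] = √(384/7)
  +(−1)^0/∏(0,1,1,3,2,1)! = 1/12  (running 1/12)
  +(−1)^1/∏(1,0,0,2,3,2)! = -1/24  (running 1/24)
⟨..|..⟩ = √(384/7)·(1/24) = +0.308607

+0.308607  (= +√(2/21))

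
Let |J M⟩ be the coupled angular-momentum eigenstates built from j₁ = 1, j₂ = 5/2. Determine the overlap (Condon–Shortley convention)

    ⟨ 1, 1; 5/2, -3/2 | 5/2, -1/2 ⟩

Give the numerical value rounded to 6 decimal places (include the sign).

+0.676123  (= +√(16/35))

triangle: 1!*1!*4!/7! = 24/5040
(j±m)!: 2!*0!*1!*4!*2!*3! = 576
prefactor² = (2J+1)*Δ*N² = 576/35
  k=0: +1/(0!*1!*0!*1!*1!*3!) = 1/6
Σ = 1/6  ⇒  CG² = 576/35*1/6² = 16/35
CG = +√(16/35) = +0.676123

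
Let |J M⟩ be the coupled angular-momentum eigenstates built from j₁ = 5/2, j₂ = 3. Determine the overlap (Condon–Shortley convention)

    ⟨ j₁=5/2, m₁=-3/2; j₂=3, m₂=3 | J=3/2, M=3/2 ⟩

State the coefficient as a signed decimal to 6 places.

+√(3/14) = +0.462910

triangle: 4!×1!×2!/8! = 48/40320
(j±m)!: 1!×4!×6!×0!×3!×0! = 103680
prefactor² = (2J+1)×Δ×N² = 3456/7
  k=4: +1/(4!×0!×0!×2!×1!×0!) = 1/48
Σ = 1/48  ⇒  CG² = 3456/7×1/48² = 3/14
CG = +√(3/14) = +0.462910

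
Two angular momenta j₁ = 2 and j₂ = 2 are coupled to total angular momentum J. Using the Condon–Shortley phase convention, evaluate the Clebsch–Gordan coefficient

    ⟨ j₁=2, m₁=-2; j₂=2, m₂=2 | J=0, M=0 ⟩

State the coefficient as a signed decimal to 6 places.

j₁+j₂−J=4  J+j₁−j₂=0  J−j₁+j₂=0  j₁+j₂+J+1=5
(j₁±m₁, j₂±m₂, J±M) = (0,4,4,0,0,0)
P² = 576/5
sum k=4..4:
  [4] +1/24 = 1/24
S = 1/24
C² = P²·S² = 1/5 ; C = +0.447214

+√(1/5) = +0.447214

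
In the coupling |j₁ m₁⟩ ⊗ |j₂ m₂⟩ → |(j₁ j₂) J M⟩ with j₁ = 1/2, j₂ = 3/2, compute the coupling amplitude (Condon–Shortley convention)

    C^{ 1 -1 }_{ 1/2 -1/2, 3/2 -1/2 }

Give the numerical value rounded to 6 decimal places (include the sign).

j₁+j₂−J=1  J+j₁−j₂=0  J−j₁+j₂=2  j₁+j₂+J+1=4
(j₁±m₁, j₂±m₂, J±M) = (0,1,1,2,0,2)
P² = 1
sum k=1..1:
  [1] −1/2 = -1/2
S = -1/2
C² = P²·S² = 1/4 ; C = -0.500000

-0.500000  (= −√(1/4))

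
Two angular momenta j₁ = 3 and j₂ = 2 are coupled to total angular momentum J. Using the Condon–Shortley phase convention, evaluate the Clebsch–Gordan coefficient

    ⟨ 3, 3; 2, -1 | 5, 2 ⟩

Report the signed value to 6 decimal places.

j₁+j₂−J=0  J+j₁−j₂=6  J−j₁+j₂=4  j₁+j₂+J+1=11
(j₁±m₁, j₂±m₂, J±M) = (6,0,1,3,7,3)
P² = 622080
sum k=0..0:
  [0] +1/4320 = 1/4320
S = 1/4320
C² = P²·S² = 1/30 ; C = +0.182574

+√(1/30) = +0.182574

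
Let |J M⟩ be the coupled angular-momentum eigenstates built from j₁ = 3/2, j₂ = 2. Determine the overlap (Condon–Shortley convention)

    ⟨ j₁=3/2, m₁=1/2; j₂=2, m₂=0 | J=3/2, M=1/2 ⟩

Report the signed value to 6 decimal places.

−√(1/5) = -0.447214

j₁+j₂−J=2  J+j₁−j₂=1  J−j₁+j₂=2  j₁+j₂+J+1=6
(j₁±m₁, j₂±m₂, J±M) = (2,1,2,2,2,1)
P² = 16/45
sum k=0..1:
  [0] +1/4 = 1/4
  [1] −1/1 = -1
S = -3/4
C² = P²·S² = 1/5 ; C = -0.447214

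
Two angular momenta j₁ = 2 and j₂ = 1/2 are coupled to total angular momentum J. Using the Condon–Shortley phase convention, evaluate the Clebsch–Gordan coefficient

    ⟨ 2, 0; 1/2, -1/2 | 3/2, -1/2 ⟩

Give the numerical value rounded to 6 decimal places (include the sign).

√[4·1!3!0!/5! · 2!2!0!1!1!2!] = √(8/5)
  +(−1)^0/∏(0,1,2,0,1,0)! = 1/2  (running 1/2)
⟨..|..⟩ = √(8/5)·(1/2) = +0.632456

+0.632456  (= +√(2/5))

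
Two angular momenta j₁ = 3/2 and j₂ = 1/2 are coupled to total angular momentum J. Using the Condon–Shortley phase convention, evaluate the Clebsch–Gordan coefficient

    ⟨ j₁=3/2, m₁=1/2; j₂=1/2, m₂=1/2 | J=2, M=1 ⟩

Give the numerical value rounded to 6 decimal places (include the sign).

j₁+j₂−J=0  J+j₁−j₂=3  J−j₁+j₂=1  j₁+j₂+J+1=5
(j₁±m₁, j₂±m₂, J±M) = (2,1,1,0,3,1)
P² = 3
sum k=0..0:
  [0] +1/2 = 1/2
S = 1/2
C² = P²·S² = 3/4 ; C = +0.866025

+√(3/4) = +0.866025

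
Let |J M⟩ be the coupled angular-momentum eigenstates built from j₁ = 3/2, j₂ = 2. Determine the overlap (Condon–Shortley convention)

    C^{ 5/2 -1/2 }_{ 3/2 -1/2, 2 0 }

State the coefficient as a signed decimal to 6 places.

-0.292770  (= −√(3/35))

j₁+j₂−J=1  J+j₁−j₂=2  J−j₁+j₂=3  j₁+j₂+J+1=7
(j₁±m₁, j₂±m₂, J±M) = (1,2,2,2,2,3)
P² = 48/35
sum k=0..1:
  [0] +1/4 = 1/4
  [1] −1/2 = -1/2
S = -1/4
C² = P²·S² = 3/35 ; C = -0.292770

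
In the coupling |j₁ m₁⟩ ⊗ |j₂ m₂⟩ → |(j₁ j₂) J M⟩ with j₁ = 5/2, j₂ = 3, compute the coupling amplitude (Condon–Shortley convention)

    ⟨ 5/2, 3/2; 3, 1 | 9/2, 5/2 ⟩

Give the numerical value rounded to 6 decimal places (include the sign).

√[10·1!4!5!/11! · 4!1!4!2!7!2!] = √(92160/11)
  +(−1)^0/∏(0,1,1,4,3,1)! = 1/144  (running 1/144)
  +(−1)^1/∏(1,0,0,3,4,2)! = -1/288  (running 1/288)
⟨..|..⟩ = √(92160/11)·(1/288) = +0.317821

+√(10/99) ≈ +0.317821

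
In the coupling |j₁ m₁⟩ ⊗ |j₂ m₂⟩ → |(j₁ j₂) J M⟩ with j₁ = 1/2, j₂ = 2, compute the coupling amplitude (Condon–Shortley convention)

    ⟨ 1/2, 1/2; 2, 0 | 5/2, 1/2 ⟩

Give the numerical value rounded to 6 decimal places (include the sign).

+0.774597

j₁+j₂−J=0  J+j₁−j₂=1  J−j₁+j₂=4  j₁+j₂+J+1=6
(j₁±m₁, j₂±m₂, J±M) = (1,0,2,2,3,2)
P² = 48/5
sum k=0..0:
  [0] +1/4 = 1/4
S = 1/4
C² = P²·S² = 3/5 ; C = +0.774597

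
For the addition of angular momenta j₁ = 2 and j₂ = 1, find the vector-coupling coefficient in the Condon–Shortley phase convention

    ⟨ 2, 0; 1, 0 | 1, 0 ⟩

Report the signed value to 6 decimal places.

-0.632456  (= −√(2/5))

√[3·2!2!0!/5! · 2!2!1!1!1!1!] = √(2/5)
  +(−1)^1/∏(1,1,1,0,1,0)! = -1  (running -1)
⟨..|..⟩ = √(2/5)·(-1) = -0.632456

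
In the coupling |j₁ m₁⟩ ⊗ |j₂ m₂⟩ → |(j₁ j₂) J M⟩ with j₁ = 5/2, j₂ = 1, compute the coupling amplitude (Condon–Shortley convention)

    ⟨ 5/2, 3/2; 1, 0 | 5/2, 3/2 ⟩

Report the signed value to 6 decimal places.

j₁+j₂−J=1  J+j₁−j₂=4  J−j₁+j₂=1  j₁+j₂+J+1=7
(j₁±m₁, j₂±m₂, J±M) = (4,1,1,1,4,1)
P² = 576/35
sum k=0..1:
  [0] +1/6 = 1/6
  [1] −1/24 = -1/24
S = 1/8
C² = P²·S² = 9/35 ; C = +0.507093

+0.507093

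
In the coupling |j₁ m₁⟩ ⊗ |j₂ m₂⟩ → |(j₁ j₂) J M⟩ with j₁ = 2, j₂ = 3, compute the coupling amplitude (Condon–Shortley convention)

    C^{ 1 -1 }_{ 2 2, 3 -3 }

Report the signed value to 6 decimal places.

j₁+j₂−J=4  J+j₁−j₂=0  J−j₁+j₂=2  j₁+j₂+J+1=7
(j₁±m₁, j₂±m₂, J±M) = (4,0,0,6,0,2)
P² = 6912/7
sum k=0..0:
  [0] +1/48 = 1/48
S = 1/48
C² = P²·S² = 3/7 ; C = +0.654654

+0.654654  (= +√(3/7))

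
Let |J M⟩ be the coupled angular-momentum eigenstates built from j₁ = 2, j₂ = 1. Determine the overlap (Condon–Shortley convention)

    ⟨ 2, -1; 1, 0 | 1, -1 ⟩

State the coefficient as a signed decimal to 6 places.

triangle: 2!·2!·0!/5! = 4/120
(j±m)!: 1!·3!·1!·1!·0!·2! = 12
prefactor² = (2J+1)·Δ·N² = 6/5
  k=1: −1/(1!·1!·2!·0!·0!·0!) = -1/2
Σ = -1/2  ⇒  CG² = 6/5·(-1/2)² = 3/10
CG = −√(3/10) = -0.547723

−√(3/10) ≈ -0.547723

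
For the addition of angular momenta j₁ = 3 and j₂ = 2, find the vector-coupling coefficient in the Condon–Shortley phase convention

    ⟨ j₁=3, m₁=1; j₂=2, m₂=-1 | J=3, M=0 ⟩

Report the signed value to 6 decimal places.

triangle: 2!*4!*2!/9! = 96/362880
(j±m)!: 4!*2!*1!*3!*3!*3! = 10368
prefactor² = (2J+1)*Δ*N² = 96/5
  k=0: +1/(0!*2!*2!*1!*2!*1!) = 1/8
  k=1: −1/(1!*1!*1!*0!*3!*2!) = -1/12
Σ = 1/24  ⇒  CG² = 96/5*1/24² = 1/30
CG = +√(1/30) = +0.182574

+√(1/30) ≈ +0.182574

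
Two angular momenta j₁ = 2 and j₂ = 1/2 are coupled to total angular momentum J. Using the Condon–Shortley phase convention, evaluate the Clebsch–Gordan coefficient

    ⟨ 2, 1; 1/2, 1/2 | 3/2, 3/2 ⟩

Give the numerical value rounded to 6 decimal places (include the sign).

-0.447214

j₁+j₂−J=1  J+j₁−j₂=3  J−j₁+j₂=0  j₁+j₂+J+1=5
(j₁±m₁, j₂±m₂, J±M) = (3,1,1,0,3,0)
P² = 36/5
sum k=1..1:
  [1] −1/6 = -1/6
S = -1/6
C² = P²·S² = 1/5 ; C = -0.447214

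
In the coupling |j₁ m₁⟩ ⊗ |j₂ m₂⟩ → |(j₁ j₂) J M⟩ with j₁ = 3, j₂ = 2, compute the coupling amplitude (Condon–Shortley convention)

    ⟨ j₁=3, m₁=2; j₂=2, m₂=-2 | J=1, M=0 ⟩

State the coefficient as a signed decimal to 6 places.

j₁+j₂−J=4  J+j₁−j₂=2  J−j₁+j₂=0  j₁+j₂+J+1=7
(j₁±m₁, j₂±m₂, J±M) = (5,1,0,4,1,1)
P² = 576/7
sum k=0..0:
  [0] +1/24 = 1/24
S = 1/24
C² = P²·S² = 1/7 ; C = +0.377964

+√(1/7) ≈ +0.377964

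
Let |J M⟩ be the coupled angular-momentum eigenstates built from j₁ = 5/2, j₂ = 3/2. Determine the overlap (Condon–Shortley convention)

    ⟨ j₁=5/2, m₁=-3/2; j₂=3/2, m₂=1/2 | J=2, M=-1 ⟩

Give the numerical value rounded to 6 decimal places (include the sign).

+√(1/42) ≈ +0.154303

triangle: 2!*3!*1!/7! = 12/5040
(j±m)!: 1!*4!*2!*1!*1!*3! = 288
prefactor² = (2J+1)*Δ*N² = 24/7
  k=1: −1/(1!*1!*3!*1!*0!*0!) = -1/6
  k=2: +1/(2!*0!*2!*0!*1!*1!) = 1/4
Σ = 1/12  ⇒  CG² = 24/7*1/12² = 1/42
CG = +√(1/42) = +0.154303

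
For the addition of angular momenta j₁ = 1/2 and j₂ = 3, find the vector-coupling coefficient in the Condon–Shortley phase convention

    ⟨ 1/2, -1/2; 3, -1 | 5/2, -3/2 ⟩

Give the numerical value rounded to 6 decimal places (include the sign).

-0.534522

triangle: 1!×0!×5!/7! = 120/5040
(j±m)!: 0!×1!×2!×4!×1!×4! = 1152
prefactor² = (2J+1)×Δ×N² = 1152/7
  k=1: −1/(1!×0!×0!×1!×0!×4!) = -1/24
Σ = -1/24  ⇒  CG² = 1152/7×(-1/24)² = 2/7
CG = −√(2/7) = -0.534522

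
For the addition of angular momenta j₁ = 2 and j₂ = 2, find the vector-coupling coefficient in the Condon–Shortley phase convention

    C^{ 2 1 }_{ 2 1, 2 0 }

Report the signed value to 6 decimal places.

j₁+j₂−J=2  J+j₁−j₂=2  J−j₁+j₂=2  j₁+j₂+J+1=7
(j₁±m₁, j₂±m₂, J±M) = (3,1,2,2,3,1)
P² = 8/7
sum k=0..1:
  [0] +1/4 = 1/4
  [1] −1/2 = -1/2
S = -1/4
C² = P²·S² = 1/14 ; C = -0.267261

−√(1/14) = -0.267261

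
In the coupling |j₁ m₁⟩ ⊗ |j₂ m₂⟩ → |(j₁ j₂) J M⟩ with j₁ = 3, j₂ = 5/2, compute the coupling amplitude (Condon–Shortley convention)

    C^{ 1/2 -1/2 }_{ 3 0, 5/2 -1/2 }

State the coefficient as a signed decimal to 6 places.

+0.377964

j₁+j₂−J=5  J+j₁−j₂=1  J−j₁+j₂=0  j₁+j₂+J+1=7
(j₁±m₁, j₂±m₂, J±M) = (3,3,2,3,0,1)
P² = 144/7
sum k=2..2:
  [2] +1/12 = 1/12
S = 1/12
C² = P²·S² = 1/7 ; C = +0.377964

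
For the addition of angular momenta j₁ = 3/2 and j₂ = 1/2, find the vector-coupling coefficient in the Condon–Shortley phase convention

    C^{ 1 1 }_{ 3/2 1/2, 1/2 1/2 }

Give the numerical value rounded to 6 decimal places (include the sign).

−√(1/4) = -0.500000

triangle: 1!·2!·0!/4! = 2/24
(j±m)!: 2!·1!·1!·0!·2!·0! = 4
prefactor² = (2J+1)·Δ·N² = 1
  k=1: −1/(1!·0!·0!·0!·2!·0!) = -1/2
Σ = -1/2  ⇒  CG² = 1·(-1/2)² = 1/4
CG = −√(1/4) = -0.500000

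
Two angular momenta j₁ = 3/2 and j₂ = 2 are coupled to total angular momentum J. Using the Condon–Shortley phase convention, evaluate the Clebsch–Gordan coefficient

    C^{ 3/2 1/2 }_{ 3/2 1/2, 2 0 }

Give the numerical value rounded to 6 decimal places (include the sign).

√[4·2!1!2!/6! · 2!1!2!2!2!1!] = √(16/45)
  +(−1)^0/∏(0,2,1,2,0,0)! = 1/4  (running 1/4)
  +(−1)^1/∏(1,1,0,1,1,1)! = -1  (running -3/4)
⟨..|..⟩ = √(16/45)·(-3/4) = -0.447214

−√(1/5) ≈ -0.447214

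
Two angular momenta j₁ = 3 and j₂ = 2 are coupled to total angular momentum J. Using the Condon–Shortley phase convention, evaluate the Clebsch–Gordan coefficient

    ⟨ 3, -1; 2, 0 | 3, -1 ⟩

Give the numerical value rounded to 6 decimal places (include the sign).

-0.387298

triangle: 2!×4!×2!/9! = 96/362880
(j±m)!: 2!×4!×2!×2!×2!×4! = 9216
prefactor² = (2J+1)×Δ×N² = 256/15
  k=0: +1/(0!×2!×4!×2!×0!×0!) = 1/96
  k=1: −1/(1!×1!×3!×1!×1!×1!) = -1/6
  k=2: +1/(2!×0!×2!×0!×2!×2!) = 1/16
Σ = -3/32  ⇒  CG² = 256/15×(-3/32)² = 3/20
CG = −√(3/20) = -0.387298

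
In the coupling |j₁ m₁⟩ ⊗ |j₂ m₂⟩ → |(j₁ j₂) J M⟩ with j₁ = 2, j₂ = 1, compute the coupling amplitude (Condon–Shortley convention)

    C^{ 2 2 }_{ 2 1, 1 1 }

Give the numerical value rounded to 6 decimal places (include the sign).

−√(1/3) = -0.577350

√[5·1!3!1!/6! · 3!1!2!0!4!0!] = √(12)
  +(−1)^1/∏(1,0,0,1,3,0)! = -1/6  (running -1/6)
⟨..|..⟩ = √(12)·(-1/6) = -0.577350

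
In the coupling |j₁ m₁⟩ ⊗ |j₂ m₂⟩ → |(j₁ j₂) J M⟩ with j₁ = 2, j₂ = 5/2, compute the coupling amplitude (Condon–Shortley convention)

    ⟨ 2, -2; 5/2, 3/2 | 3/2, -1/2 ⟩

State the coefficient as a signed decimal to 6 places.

−√(32/105) ≈ -0.552052

triangle: 3!×1!×2!/7! = 12/5040
(j±m)!: 0!×4!×4!×1!×1!×2! = 1152
prefactor² = (2J+1)×Δ×N² = 384/35
  k=3: −1/(3!×0!×1!×1!×0!×1!) = -1/6
Σ = -1/6  ⇒  CG² = 384/35×(-1/6)² = 32/105
CG = −√(32/105) = -0.552052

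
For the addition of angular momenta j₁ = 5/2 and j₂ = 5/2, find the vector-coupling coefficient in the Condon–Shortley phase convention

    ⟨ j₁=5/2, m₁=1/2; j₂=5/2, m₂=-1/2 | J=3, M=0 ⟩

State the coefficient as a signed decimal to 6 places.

√[7·2!3!3!/9! · 3!2!2!3!3!3!] = √(36/5)
  +(−1)^0/∏(0,2,2,2,1,1)! = 1/8  (running 1/8)
  +(−1)^1/∏(1,1,1,1,2,2)! = -1/4  (running -1/8)
  +(−1)^2/∏(2,0,0,0,3,3)! = 1/72  (running -1/9)
⟨..|..⟩ = √(36/5)·(-1/9) = -0.298142

−√(4/45) ≈ -0.298142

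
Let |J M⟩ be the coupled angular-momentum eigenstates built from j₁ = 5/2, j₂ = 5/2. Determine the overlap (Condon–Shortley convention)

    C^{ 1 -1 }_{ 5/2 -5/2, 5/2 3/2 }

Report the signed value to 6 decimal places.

+√(1/7) = +0.377964

triangle: 4!·1!·1!/7! = 24/5040
(j±m)!: 0!·5!·4!·1!·0!·2! = 5760
prefactor² = (2J+1)·Δ·N² = 576/7
  k=4: +1/(4!·0!·1!·0!·0!·1!) = 1/24
Σ = 1/24  ⇒  CG² = 576/7·1/24² = 1/7
CG = +√(1/7) = +0.377964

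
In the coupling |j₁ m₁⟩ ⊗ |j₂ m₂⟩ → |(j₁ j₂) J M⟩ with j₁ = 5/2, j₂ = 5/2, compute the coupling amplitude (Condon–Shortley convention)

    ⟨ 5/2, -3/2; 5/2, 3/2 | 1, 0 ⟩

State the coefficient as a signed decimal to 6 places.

triangle: 4!·1!·1!/7! = 24/5040
(j±m)!: 1!·4!·4!·1!·1!·1! = 576
prefactor² = (2J+1)·Δ·N² = 288/35
  k=3: −1/(3!·1!·1!·1!·0!·0!) = -1/6
  k=4: +1/(4!·0!·0!·0!·1!·1!) = 1/24
Σ = -1/8  ⇒  CG² = 288/35·(-1/8)² = 9/70
CG = −√(9/70) = -0.358569

−√(9/70) ≈ -0.358569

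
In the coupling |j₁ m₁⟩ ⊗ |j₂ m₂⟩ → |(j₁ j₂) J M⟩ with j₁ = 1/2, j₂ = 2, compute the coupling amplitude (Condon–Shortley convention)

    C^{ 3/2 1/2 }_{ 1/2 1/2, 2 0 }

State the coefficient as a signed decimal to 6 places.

+0.632456

triangle: 1!*0!*3!/5! = 6/120
(j±m)!: 1!*0!*2!*2!*2!*1! = 8
prefactor² = (2J+1)*Δ*N² = 8/5
  k=0: +1/(0!*1!*0!*2!*0!*1!) = 1/2
Σ = 1/2  ⇒  CG² = 8/5*1/2² = 2/5
CG = +√(2/5) = +0.632456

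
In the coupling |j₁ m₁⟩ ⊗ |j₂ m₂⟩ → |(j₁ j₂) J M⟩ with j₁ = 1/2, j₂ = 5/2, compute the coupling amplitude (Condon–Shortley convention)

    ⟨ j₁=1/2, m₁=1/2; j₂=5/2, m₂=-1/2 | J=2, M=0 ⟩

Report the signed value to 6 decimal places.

+√(1/2) ≈ +0.707107

j₁+j₂−J=1  J+j₁−j₂=0  J−j₁+j₂=4  j₁+j₂+J+1=6
(j₁±m₁, j₂±m₂, J±M) = (1,0,2,3,2,2)
P² = 8
sum k=0..0:
  [0] +1/4 = 1/4
S = 1/4
C² = P²·S² = 1/2 ; C = +0.707107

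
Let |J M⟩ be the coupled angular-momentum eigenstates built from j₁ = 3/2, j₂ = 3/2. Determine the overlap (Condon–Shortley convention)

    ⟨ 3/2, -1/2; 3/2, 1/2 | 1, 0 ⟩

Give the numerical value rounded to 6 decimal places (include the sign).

√[3·2!1!1!/5! · 1!2!2!1!1!1!] = √(1/5)
  +(−1)^1/∏(1,1,1,1,0,0)! = -1  (running -1)
  +(−1)^2/∏(2,0,0,0,1,1)! = 1/2  (running -1/2)
⟨..|..⟩ = √(1/5)·(-1/2) = -0.223607

−√(1/20) ≈ -0.223607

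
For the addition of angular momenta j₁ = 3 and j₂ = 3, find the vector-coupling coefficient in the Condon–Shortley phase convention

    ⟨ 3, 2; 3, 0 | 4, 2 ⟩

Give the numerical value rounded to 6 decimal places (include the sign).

j₁+j₂−J=2  J+j₁−j₂=4  J−j₁+j₂=4  j₁+j₂+J+1=11
(j₁±m₁, j₂±m₂, J±M) = (5,1,3,3,6,2)
P² = 124416/77
sum k=0..1:
  [0] +1/72 = 1/72
  [1] −1/96 = -1/96
S = 1/288
C² = P²·S² = 3/154 ; C = +0.139573

+0.139573  (= +√(3/154))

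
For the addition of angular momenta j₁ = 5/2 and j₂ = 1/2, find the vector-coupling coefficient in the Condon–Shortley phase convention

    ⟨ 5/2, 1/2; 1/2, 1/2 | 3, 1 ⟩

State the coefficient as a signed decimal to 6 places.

+√(2/3) = +0.816497

triangle: 0!×5!×1!/7! = 120/5040
(j±m)!: 3!×2!×1!×0!×4!×2! = 576
prefactor² = (2J+1)×Δ×N² = 96
  k=0: +1/(0!×0!×2!×1!×3!×0!) = 1/12
Σ = 1/12  ⇒  CG² = 96×1/12² = 2/3
CG = +√(2/3) = +0.816497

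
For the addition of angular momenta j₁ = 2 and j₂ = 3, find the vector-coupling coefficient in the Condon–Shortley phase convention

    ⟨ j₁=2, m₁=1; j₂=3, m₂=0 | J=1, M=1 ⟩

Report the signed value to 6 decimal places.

√[3·4!0!2!/7! · 3!1!3!3!2!0!] = √(432/35)
  +(−1)^1/∏(1,3,0,2,0,0)! = -1/12  (running -1/12)
⟨..|..⟩ = √(432/35)·(-1/12) = -0.292770

−√(3/35) = -0.292770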